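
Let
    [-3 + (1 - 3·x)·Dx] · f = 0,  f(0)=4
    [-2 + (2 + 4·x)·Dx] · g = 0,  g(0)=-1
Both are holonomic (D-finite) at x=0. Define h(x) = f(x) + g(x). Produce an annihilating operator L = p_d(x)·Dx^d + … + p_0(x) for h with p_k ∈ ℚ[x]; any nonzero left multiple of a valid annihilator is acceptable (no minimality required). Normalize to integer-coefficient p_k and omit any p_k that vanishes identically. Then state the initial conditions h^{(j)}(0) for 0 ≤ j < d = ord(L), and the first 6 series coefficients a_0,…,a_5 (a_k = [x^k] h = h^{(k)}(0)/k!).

f: a_k = 4, 12, 36, 108, 324, 972, …
g: a_k = -1, -1, 1/2, -1/2, 5/8, -7/8, …
h₀=f+g: left-lcm gives L₀, ord ≤ 2.
L = (-42 - 54·x) + (38 + 132·x + 162·x^2)·Dx + (-4 - 14·x + 42·x^2 + 108·x^3)·Dx^2  (order 2).
h: a_k = 3, 11, 73/2, 215/2, 2597/8, 7769/8, …
ICs: h(0) = 3, h′(0) = 11.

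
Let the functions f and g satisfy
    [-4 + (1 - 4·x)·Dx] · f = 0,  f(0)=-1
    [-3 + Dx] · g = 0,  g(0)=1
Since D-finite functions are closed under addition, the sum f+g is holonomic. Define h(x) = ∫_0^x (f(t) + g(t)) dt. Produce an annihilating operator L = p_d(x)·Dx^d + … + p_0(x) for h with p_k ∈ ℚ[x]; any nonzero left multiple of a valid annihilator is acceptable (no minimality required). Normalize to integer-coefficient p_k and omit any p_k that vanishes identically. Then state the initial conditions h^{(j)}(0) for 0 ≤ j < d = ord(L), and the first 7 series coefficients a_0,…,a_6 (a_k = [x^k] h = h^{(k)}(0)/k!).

f: a_k = -1, -4, -16, -64, -256, -1024, -4096, …
g: a_k = 1, 3, 9/2, 9/2, 27/8, 81/40, 81/80, …
h₀=f+g: left-lcm gives L₀, ord ≤ 2.
∫: right-multiply L₀ by Dx.
L = (-60 - 144·x)·Dx + (23 + 72·x - 144·x^2)·Dx^2 + (-1 - 8·x + 48·x^2)·Dx^3  (order 3).
h: a_k = 0, 0, -1/2, -23/6, -119/8, -2021/40, -40879/240, …
ICs: h(0) = 0, h′(0) = 0, h′′(0) = -1.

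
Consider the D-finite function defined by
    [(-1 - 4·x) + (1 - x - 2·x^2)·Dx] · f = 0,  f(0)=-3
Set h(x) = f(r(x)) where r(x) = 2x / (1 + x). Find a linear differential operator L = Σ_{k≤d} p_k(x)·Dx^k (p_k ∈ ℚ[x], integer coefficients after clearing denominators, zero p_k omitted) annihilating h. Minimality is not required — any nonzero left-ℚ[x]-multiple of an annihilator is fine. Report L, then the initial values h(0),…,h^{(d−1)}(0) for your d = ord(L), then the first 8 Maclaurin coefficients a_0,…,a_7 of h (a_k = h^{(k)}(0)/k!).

L = (2 + 18·x) + (-1 - x + 9·x^2 + 9·x^3)·Dx  (order 1).
h: a_k = -3, -6, -30, -54, -270, -486, -2430, -4374, …
ICs: h(0) = -3.

f: a_k = -3, -3, -9, -15, -33, -63, -129, -255, …
h₀=f(r): pull back L_f along r ⇒ L₀.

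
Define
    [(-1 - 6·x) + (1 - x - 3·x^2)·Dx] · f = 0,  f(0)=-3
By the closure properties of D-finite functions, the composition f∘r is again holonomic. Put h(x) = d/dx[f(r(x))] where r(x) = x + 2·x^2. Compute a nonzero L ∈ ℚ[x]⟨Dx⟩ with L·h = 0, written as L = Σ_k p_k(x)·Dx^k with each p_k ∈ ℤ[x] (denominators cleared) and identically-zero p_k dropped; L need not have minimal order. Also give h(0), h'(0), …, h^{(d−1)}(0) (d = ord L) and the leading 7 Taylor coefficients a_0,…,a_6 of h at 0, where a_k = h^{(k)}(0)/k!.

f: a_k = -3, -3, -12, -21, -57, -120, -291, …
Substitute x→r, Dx→(1/r')Dx; clear ⇒ L₀.
Differentiate: ansatz ord ≤ ord L₀ ⇒ L.
L = (12 + 102·x + 366·x^2 + 1008·x^3 + 2808·x^4 + 4320·x^5 + 2880·x^6) + (-1 - 9·x - 21·x^2 + 50·x^3 + 360·x^4 + 792·x^5 + 1008·x^6 + 576·x^7)·Dx  (order 1).
h: a_k = -3, -36, -207, -924, -4140, -18162, -75369, …
ICs: h(0) = -3.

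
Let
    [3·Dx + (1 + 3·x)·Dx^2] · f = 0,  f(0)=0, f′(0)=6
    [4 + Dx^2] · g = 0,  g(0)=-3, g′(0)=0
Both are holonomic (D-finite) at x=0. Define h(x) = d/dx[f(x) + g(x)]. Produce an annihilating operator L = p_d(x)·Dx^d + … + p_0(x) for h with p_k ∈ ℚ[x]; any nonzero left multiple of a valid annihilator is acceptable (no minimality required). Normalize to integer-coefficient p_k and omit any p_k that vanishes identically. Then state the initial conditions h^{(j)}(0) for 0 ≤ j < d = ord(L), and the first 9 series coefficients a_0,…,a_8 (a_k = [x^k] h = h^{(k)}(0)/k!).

L = (348 + 144·x + 216·x^2) + (44 + 180·x + 216·x^2 + 216·x^3)·Dx + (87 + 36·x + 54·x^2)·Dx^2 + (11 + 45·x + 54·x^2 + 54·x^3)·Dx^3  (order 3).
h: a_k = 6, -6, 54, -170, 486, -7282/5, 4374, -1377826/105, 39366, …
ICs: h(0) = 6, h′(0) = -6, h′′(0) = 108.

f: a_k = 0, 6, -9, 18, -81/2, 486/5, -243, 4374/7, -6561/4, …
g: a_k = -3, 0, 6, 0, -2, 0, 4/15, 0, -2/105, …
Sum ⇒ L₀ = lclm(L_f,L_g) in ℚ(x)⟨Dx⟩.
Differentiate: ansatz ord ≤ ord L₀ ⇒ L.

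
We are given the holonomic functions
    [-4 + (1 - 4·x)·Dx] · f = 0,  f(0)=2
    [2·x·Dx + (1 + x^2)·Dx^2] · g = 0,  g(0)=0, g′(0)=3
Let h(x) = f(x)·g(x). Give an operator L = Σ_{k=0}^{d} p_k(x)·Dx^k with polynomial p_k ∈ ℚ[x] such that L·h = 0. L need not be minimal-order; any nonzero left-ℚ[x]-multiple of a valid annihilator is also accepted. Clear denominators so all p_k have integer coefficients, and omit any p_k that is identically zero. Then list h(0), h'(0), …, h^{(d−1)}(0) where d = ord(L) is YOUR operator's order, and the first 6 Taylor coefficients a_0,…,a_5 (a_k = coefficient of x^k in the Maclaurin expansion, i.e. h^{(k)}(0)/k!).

f: a_k = 2, 8, 32, 128, 512, 2048, …
g: a_k = 0, 3, 0, -1, 0, 3/5, …
Sym-product of L_f,L_g gives L₀ (≤ ord 2).
L = 8·x + (8 - 2·x + 16·x^2)·Dx + (-1 + 4·x - x^2 + 4·x^3)·Dx^2  (order 2).
h: a_k = 0, 6, 24, 94, 376, 7526/5, …
ICs: h(0) = 0, h′(0) = 6.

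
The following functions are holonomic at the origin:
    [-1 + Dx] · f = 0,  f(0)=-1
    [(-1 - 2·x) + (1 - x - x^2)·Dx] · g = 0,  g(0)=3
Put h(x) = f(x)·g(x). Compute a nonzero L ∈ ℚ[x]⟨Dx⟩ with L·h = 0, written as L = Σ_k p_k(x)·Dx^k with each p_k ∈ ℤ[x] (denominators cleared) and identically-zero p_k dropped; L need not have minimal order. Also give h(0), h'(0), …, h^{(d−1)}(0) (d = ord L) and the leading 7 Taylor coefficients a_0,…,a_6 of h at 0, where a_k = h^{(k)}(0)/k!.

L = (2 + x - x^2) + (-1 + x + x^2)·Dx  (order 1).
h: a_k = -3, -6, -21/2, -17, -221/8, -893/20, -17347/240, …
ICs: h(0) = -3.

f: a_k = -1, -1, -1/2, -1/6, -1/24, -1/120, -1/720, …
g: a_k = 3, 3, 6, 9, 15, 24, 39, …
Product ⇒ symmetric product L₀, ord ≤ 1.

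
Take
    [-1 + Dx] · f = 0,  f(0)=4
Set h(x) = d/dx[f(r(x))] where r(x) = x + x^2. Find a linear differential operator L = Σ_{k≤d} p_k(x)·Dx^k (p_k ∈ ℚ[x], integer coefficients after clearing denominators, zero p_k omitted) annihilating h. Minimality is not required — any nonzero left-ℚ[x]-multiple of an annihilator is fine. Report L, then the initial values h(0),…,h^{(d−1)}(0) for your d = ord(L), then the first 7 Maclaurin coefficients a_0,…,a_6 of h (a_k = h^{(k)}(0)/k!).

f: a_k = 4, 4, 2, 2/3, 1/6, 1/30, 1/180, …
L₀ from L_f via x↦r, Dx↦r'^{-1}Dx.
h=h₀': d/dx-closure on L₀ ⇒ L.
L = (3 + 4·x + 4·x^2) + (-1 - 2·x)·Dx  (order 1).
h: a_k = 4, 12, 14, 50/3, 27/2, 331/30, 1303/180, …
ICs: h(0) = 4.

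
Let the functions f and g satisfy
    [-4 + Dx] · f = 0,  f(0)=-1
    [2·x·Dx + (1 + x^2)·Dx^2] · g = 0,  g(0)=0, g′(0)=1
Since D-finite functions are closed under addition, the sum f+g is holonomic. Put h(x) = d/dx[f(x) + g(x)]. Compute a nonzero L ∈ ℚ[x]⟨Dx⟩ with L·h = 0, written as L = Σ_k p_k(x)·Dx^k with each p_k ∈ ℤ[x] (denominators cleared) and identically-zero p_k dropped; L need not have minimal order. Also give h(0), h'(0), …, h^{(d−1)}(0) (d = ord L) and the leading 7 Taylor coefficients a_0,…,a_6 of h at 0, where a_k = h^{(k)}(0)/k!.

L = (4 - 16·x - 12·x^2 - 16·x^3) + (-9 - 13·x^2 - 8·x^4)·Dx + (2 + x + 4·x^2 + x^3 + 2·x^4)·Dx^2  (order 2).
h: a_k = -3, -16, -33, -128/3, -125/3, -512/15, -1069/45, …
ICs: h(0) = -3, h′(0) = -16.

f: a_k = -1, -4, -8, -32/3, -32/3, -128/15, -256/45, …
g: a_k = 0, 1, 0, -1/3, 0, 1/5, 0, …
L₀ := lclm(L_f,L_g); ord L₀ ≤ 1+2.
h₀' ⇒ L via d/dx closure of L₀.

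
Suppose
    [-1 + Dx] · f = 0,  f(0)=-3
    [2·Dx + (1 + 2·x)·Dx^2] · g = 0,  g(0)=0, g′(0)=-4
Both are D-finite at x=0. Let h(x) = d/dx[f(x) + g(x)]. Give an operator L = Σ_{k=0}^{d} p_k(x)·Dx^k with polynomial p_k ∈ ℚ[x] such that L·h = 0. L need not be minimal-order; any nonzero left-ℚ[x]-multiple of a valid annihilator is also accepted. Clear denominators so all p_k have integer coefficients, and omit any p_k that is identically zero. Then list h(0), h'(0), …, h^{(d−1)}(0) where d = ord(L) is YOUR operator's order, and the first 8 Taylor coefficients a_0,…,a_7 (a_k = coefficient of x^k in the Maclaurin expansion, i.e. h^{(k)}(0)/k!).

f: a_k = -3, -3, -3/2, -1/2, -1/8, -1/40, -1/240, -1/1680, …
g: a_k = 0, -4, 4, -16/3, 8, -64/5, 64/3, -256/7, …
h₀=f+g: left-lcm gives L₀, ord ≤ 3.
h₀' ⇒ L via d/dx closure of L₀.
L = (-10 - 4·x) + (7 - 4·x - 4·x^2)·Dx + (3 + 8·x + 4·x^2)·Dx^2  (order 2).
h: a_k = -7, 5, -35/2, 63/2, -513/8, 5119/40, -61441/240, 860159/1680, …
ICs: h(0) = -7, h′(0) = 5.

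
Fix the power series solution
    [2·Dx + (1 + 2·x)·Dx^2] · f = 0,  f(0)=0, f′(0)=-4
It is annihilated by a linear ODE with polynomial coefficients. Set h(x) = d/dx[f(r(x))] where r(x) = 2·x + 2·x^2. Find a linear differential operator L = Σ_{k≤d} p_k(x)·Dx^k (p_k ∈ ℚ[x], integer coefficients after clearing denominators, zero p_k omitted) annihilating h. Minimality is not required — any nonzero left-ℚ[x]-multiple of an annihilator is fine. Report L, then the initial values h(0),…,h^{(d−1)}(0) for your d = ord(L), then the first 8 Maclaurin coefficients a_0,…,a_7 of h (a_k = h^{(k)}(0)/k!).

L = 2 + (1 + 2·x)·Dx  (order 1).
h: a_k = -8, 16, -32, 64, -128, 256, -512, 1024, …
ICs: h(0) = -8.

f: a_k = 0, -4, 4, -16/3, 8, -64/5, 64/3, -256/7, …
f∘r: x↦r, Dx↦Dx/r' in L_f ⇒ L₀.
Derive L from L₀ (diff closure).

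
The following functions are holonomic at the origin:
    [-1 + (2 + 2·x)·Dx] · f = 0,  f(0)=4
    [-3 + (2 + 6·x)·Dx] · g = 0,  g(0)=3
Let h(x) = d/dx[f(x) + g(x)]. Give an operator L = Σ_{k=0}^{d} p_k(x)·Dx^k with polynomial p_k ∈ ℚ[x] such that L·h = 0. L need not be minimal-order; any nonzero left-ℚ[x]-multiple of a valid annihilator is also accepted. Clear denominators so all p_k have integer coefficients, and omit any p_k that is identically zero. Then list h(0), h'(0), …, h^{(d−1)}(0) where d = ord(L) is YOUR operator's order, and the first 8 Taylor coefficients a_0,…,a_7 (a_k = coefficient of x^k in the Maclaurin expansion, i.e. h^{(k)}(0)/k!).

f: a_k = 4, 2, -1/2, 1/4, -5/32, 7/64, -21/256, 33/512, …
g: a_k = 3, 9/2, -27/8, 81/16, -1215/128, 5103/256, -45927/1024, 216513/2048, …
Weyl lclm of L_f,L_g ⇒ L₀ (ord ≤ 2).
Derive L from L₀ (diff closure).
L = -9 + (-24 - 36·x)·Dx + (-4 - 16·x - 12·x^2)·Dx^2  (order 2).
h: a_k = 13/2, -31/4, 255/16, -1235/32, 25655/256, -138033/512, 1516515/2048, -8445723/4096, …
ICs: h(0) = 13/2, h′(0) = -31/4.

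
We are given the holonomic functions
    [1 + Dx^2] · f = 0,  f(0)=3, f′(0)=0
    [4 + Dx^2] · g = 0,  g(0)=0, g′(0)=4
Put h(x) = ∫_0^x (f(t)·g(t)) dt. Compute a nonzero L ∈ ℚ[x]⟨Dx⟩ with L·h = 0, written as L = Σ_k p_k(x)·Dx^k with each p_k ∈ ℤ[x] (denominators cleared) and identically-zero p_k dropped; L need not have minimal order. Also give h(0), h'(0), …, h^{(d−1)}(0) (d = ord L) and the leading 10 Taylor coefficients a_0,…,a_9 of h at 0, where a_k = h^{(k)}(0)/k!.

L = 9·Dx + 10·Dx^3 + Dx^5  (order 5).
h: a_k = 0, 0, 6, 0, -7/2, 0, 61/60, 0, -547/3360, 0, …
ICs: h(0) = 0, h′(0) = 0, h′′(0) = 12, h′′′(0) = 0, h′′′′(0) = -84.

f: a_k = 3, 0, -3/2, 0, 1/8, 0, -1/240, 0, 1/13440, 0, …
g: a_k = 0, 4, 0, -8/3, 0, 8/15, 0, -16/315, 0, 8/2835, …
f·g: L₀ = L_f ⊗_s L_g, ord ≤ 2·2.
∫: right-multiply L₀ by Dx.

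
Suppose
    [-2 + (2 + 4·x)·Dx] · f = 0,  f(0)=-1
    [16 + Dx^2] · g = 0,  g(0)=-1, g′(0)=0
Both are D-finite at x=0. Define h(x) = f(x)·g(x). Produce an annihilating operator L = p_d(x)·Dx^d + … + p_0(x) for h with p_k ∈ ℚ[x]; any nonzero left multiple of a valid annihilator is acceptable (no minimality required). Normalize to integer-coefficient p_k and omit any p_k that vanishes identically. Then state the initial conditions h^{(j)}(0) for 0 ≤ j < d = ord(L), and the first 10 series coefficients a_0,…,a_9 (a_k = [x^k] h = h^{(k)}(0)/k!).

f: a_k = -1, -1, 1/2, -1/2, 5/8, -7/8, 21/16, -33/16, 429/128, -715/128, …
g: a_k = -1, 0, 8, 0, -32/3, 0, 256/45, 0, -512/315, 0, …
Sym-product of L_f,L_g gives L₀ (≤ ord 2).
L = (19 + 64·x + 64·x^2) + (-2 - 4·x)·Dx + (1 + 4·x + 4·x^2)·Dx^2  (order 2).
h: a_k = 1, 1, -17/2, -15/2, 337/24, 181/24, -5281/720, -3811/720, 199649/40320, -12543/4480, …
ICs: h(0) = 1, h′(0) = 1.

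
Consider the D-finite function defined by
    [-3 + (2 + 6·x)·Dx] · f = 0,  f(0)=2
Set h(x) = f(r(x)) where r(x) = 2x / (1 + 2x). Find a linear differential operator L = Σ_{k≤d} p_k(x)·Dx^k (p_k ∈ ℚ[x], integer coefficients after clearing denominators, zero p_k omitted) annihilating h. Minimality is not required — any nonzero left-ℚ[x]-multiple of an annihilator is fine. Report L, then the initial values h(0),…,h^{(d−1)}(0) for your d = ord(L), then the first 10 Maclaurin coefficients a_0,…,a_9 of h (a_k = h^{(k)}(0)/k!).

f: a_k = 2, 3, -9/4, 27/8, -405/64, 1701/128, -15309/512, 72171/1024, -2814669/16384, 14073345/32768, …
f∘r: x↦r, Dx↦Dx/r' in L_f ⇒ L₀.
L = -3 + (1 + 10·x + 16·x^2)·Dx  (order 1).
h: a_k = 2, 6, -21, 87, -1677/4, 9069/4, -106305/8, 658335/8, -33903165/64, 224519505/64, …
ICs: h(0) = 2.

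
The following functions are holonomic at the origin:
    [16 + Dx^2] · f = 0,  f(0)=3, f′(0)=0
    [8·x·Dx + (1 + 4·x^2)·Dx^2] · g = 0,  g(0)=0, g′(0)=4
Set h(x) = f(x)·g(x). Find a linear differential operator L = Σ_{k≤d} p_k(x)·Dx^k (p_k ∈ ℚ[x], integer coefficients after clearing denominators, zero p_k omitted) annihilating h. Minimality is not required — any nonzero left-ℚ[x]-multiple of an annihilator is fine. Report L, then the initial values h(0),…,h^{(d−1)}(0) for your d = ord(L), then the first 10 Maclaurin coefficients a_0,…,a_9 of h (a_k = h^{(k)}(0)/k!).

f: a_k = 3, 0, -24, 0, 32, 0, -256/15, 0, 512/105, 0, …
g: a_k = 0, 4, 0, -16/3, 0, 64/5, 0, -256/7, 0, 1024/9, …
f·g: L₀ = L_f ⊗_s L_g, ord ≤ 2·2.
L = (2560 + 29696·x^2 + 118784·x^4 + 262144·x^6 + 262144·x^8) + (1536·x + 14336·x^3 + 49152·x^5 + 65536·x^7)·Dx + (240 + 3008·x^2 + 13824·x^4 + 32768·x^6 + 32768·x^8)·Dx^2 + (96·x + 896·x^3 + 3072·x^5 + 4096·x^7)·Dx^3 + (5 + 72·x^2 + 400·x^4 + 1024·x^6 + 1024·x^8)·Dx^4  (order 4).
h: a_k = 0, 12, 0, -112, 0, 1472/5, 0, -68864/105, 0, 109568/63, …
ICs: h(0) = 0, h′(0) = 12, h′′(0) = 0, h′′′(0) = -672.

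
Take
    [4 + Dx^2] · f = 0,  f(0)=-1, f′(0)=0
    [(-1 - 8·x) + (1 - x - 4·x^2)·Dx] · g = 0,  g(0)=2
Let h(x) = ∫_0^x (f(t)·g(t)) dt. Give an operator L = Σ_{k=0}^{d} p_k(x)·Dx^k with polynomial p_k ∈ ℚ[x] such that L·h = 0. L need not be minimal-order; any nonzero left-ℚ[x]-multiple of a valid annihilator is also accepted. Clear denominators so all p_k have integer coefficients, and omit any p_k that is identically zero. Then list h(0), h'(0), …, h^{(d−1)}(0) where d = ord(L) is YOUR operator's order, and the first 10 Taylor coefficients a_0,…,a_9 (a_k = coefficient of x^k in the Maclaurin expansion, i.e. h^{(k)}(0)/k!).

f: a_k = -1, 0, 2, 0, -2/3, 0, 4/45, 0, -2/315, 0, …
g: a_k = 2, 2, 10, 18, 58, 130, 362, 882, 2330, 5858, …
Product ⇒ symmetric product L₀, ord ≤ 2.
∫: right-multiply L₀ by Dx.
L = (4 + 4·x + 16·x^2)·Dx + (2 + 16·x)·Dx^2 + (-1 + x + 4·x^2)·Dx^3  (order 3).
h: a_k = 0, -2, -1, -2, -7/2, -118/15, -143/9, -11362/315, -14261/180, -172598/945, …
ICs: h(0) = 0, h′(0) = -2, h′′(0) = -2.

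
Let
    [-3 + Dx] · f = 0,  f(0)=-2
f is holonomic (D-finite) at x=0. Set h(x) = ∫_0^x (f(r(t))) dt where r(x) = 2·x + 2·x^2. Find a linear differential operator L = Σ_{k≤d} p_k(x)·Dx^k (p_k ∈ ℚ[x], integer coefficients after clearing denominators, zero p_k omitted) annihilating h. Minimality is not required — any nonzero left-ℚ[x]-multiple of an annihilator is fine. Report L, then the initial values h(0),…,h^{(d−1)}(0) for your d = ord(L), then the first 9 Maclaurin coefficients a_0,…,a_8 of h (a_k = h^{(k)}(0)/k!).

f: a_k = -2, -6, -9, -9, -27/4, -81/20, -81/40, -243/280, -729/2240, …
L₀ from L_f via x↦r, Dx↦r'^{-1}Dx.
h=∫h₀ ⇒ L = L₀·Dx.
L = (-6 - 12·x)·Dx + Dx^2  (order 2).
h: a_k = 0, -2, -6, -16, -36, -72, -648/5, -7488/35, -11448/35, …
ICs: h(0) = 0, h′(0) = -2.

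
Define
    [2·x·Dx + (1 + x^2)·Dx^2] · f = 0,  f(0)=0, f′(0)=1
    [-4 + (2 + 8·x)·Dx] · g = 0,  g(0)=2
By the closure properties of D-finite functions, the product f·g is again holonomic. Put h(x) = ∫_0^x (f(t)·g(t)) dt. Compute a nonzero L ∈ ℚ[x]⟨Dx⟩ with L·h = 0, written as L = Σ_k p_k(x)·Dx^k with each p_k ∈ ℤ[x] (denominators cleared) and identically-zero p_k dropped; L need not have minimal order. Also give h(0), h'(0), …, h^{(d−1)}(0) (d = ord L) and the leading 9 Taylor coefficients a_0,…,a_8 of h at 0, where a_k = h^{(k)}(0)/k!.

L = (12 - 4·x - 4·x^2)·Dx + (-4 - 14·x + 12·x^2 + 16·x^3)·Dx^2 + (1 + 8·x + 17·x^2 + 8·x^3 + 16·x^4)·Dx^3  (order 3).
h: a_k = 0, 0, 1, 4/3, -7/6, 4/3, -137/45, 116/15, -8527/420, …
ICs: h(0) = 0, h′(0) = 0, h′′(0) = 2.

f: a_k = 0, 1, 0, -1/3, 0, 1/5, 0, -1/7, 0, …
g: a_k = 2, 4, -4, 8, -20, 56, -168, 528, -1716, …
Product ⇒ symmetric product L₀, ord ≤ 2.
∫: right-multiply L₀ by Dx.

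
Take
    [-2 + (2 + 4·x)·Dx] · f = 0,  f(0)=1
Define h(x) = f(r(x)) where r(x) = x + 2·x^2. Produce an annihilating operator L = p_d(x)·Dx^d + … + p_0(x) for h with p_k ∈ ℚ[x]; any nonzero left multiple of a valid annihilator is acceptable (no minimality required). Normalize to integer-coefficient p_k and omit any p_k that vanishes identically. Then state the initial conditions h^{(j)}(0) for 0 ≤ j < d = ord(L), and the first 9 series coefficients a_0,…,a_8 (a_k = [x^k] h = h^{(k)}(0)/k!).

f: a_k = 1, 1, -1/2, 1/2, -5/8, 7/8, -21/16, 33/16, -429/128, …
Substitute x→r, Dx→(1/r')Dx; clear ⇒ L₀.
L = (-1 - 4·x) + (1 + 2·x + 4·x^2)·Dx  (order 1).
h: a_k = 1, 1, 3/2, -3/2, 3/8, 15/8, -57/16, 21/16, 867/128, …
ICs: h(0) = 1.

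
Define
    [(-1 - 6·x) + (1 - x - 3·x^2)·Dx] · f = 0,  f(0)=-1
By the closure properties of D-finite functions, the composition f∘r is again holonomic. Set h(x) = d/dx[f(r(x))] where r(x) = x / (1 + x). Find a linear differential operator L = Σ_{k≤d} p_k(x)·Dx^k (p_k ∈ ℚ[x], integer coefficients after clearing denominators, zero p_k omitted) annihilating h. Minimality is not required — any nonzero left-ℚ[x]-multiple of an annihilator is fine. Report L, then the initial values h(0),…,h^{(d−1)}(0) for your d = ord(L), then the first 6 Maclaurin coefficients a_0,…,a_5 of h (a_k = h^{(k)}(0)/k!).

L = (6 + 18·x + 72·x^2 + 42·x^3) + (-1 - 9·x - 12·x^2 + 17·x^3 + 21·x^4)·Dx  (order 1).
h: a_k = -1, -6, 0, -36, 45, -216, …
ICs: h(0) = -1.

f: a_k = -1, -1, -4, -7, -19, -40, …
Change of var in L_f (x↦r) gives L₀.
h₀' ⇒ L via d/dx closure of L₀.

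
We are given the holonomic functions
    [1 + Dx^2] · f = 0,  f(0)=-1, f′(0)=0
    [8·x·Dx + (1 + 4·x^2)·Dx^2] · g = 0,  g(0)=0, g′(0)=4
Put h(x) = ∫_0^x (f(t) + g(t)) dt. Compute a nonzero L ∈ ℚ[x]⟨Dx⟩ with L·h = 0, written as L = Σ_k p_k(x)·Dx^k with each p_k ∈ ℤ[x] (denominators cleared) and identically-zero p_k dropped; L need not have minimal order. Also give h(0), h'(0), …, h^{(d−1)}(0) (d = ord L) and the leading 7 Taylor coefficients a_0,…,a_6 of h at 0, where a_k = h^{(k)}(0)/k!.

f: a_k = -1, 0, 1/2, 0, -1/24, 0, 1/720, …
g: a_k = 0, 4, 0, -16/3, 0, 64/5, 0, …
f+g: L₀ = lclm(L_f,L_g), ord ≤ 2+2.
∫: right-multiply L₀ by Dx.
L = (-376·x + 1600·x^3 + 128·x^5)·Dx^2 + (-7 + 76·x^2 + 432·x^4 + 64·x^6)·Dx^3 + (-376·x + 1600·x^3 + 128·x^5)·Dx^4 + (-7 + 76·x^2 + 432·x^4 + 64·x^6)·Dx^5  (order 5).
h: a_k = 0, -1, 2, 1/6, -4/3, -1/120, 32/15, …
ICs: h(0) = 0, h′(0) = -1, h′′(0) = 4, h′′′(0) = 1, h′′′′(0) = -32.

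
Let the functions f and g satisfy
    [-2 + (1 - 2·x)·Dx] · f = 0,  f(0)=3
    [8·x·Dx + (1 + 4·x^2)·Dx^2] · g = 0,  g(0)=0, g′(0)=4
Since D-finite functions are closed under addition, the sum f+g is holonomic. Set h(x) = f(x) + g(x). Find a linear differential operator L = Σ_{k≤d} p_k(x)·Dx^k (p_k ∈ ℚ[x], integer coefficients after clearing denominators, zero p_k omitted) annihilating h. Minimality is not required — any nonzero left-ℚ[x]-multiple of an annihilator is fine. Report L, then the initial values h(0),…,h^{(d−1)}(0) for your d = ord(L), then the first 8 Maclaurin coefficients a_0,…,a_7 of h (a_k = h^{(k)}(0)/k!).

L = (-8 + 64·x + 96·x^2)·Dx + (8 - 8·x + 32·x^2 + 96·x^3)·Dx^2 + (-1 + 16·x^4)·Dx^3  (order 3).
h: a_k = 3, 10, 12, 56/3, 48, 544/5, 192, 2432/7, …
ICs: h(0) = 3, h′(0) = 10, h′′(0) = 24.

f: a_k = 3, 6, 12, 24, 48, 96, 192, 384, …
g: a_k = 0, 4, 0, -16/3, 0, 64/5, 0, -256/7, …
h₀=f+g: left-lcm gives L₀, ord ≤ 3.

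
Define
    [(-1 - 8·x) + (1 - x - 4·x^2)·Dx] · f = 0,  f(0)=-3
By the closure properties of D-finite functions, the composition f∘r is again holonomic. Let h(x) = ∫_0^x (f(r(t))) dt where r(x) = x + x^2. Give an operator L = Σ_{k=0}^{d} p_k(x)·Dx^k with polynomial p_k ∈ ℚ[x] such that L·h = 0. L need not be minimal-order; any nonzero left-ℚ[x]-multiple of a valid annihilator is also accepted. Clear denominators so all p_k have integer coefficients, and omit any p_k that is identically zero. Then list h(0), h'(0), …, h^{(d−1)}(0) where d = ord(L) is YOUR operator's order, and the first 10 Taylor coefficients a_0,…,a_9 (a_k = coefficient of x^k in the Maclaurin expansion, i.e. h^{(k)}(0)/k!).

L = (1 + 10·x + 24·x^2 + 16·x^3)·Dx + (-1 + x + 5·x^2 + 8·x^3 + 4·x^4)·Dx^2  (order 2).
h: a_k = 0, -3, -3/2, -6, -57/4, -183/5, -104, -2067/7, -6879/8, -7646/3, …
ICs: h(0) = 0, h′(0) = -3.

f: a_k = -3, -3, -15, -27, -87, -195, -543, -1323, -3495, -8787, …
Change of var in L_f (x↦r) gives L₀.
∫: right-multiply L₀ by Dx.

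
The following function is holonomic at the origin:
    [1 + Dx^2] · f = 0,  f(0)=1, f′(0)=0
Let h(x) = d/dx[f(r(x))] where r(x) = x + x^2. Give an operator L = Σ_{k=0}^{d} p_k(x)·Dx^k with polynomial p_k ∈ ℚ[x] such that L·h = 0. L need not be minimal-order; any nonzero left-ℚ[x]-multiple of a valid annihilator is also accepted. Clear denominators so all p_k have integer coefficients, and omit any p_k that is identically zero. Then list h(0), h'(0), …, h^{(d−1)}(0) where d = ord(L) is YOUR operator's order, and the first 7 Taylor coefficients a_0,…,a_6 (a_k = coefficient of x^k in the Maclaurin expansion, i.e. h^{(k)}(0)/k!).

f: a_k = 1, 0, -1/2, 0, 1/24, 0, -1/720, …
Change of var in L_f (x↦r) gives L₀.
h₀' ⇒ L via d/dx closure of L₀.
L = (13 + 8·x + 24·x^2 + 32·x^3 + 16·x^4) + (-6 - 12·x)·Dx + (1 + 4·x + 4·x^2)·Dx^2  (order 2).
h: a_k = 0, -1, -3, -11/6, 5/6, 179/120, 133/120, …
ICs: h(0) = 0, h′(0) = -1.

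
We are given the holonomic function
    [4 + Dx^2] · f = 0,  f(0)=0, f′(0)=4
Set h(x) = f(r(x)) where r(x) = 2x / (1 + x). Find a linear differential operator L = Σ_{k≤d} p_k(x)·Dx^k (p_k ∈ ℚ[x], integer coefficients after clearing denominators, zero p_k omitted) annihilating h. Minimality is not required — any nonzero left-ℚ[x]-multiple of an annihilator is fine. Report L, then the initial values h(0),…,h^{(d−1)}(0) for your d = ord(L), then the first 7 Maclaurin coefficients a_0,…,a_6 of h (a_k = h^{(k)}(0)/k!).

f: a_k = 0, 4, 0, -8/3, 0, 8/15, 0, …
L₀ from L_f via x↦r, Dx↦r'^{-1}Dx.
L = 16 + (2 + 6·x + 6·x^2 + 2·x^3)·Dx + (1 + 4·x + 6·x^2 + 4·x^3 + x^4)·Dx^2  (order 2).
h: a_k = 0, 8, -8, -40/3, 56, -1544/15, 120, …
ICs: h(0) = 0, h′(0) = 8.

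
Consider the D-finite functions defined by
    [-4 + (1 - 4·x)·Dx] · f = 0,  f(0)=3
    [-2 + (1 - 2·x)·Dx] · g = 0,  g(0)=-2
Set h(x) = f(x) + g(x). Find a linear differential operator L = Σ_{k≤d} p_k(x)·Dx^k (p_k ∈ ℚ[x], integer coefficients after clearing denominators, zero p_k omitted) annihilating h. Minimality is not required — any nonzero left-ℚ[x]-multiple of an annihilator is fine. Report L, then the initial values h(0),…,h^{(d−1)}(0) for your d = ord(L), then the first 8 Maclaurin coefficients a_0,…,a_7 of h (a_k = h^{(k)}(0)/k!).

L = -16 + (12 - 32·x)·Dx + (-1 + 6·x - 8·x^2)·Dx^2  (order 2).
h: a_k = 1, 8, 40, 176, 736, 3008, 12160, 48896, …
ICs: h(0) = 1, h′(0) = 8.

f: a_k = 3, 12, 48, 192, 768, 3072, 12288, 49152, …
g: a_k = -2, -4, -8, -16, -32, -64, -128, -256, …
Weyl lclm of L_f,L_g ⇒ L₀ (ord ≤ 2).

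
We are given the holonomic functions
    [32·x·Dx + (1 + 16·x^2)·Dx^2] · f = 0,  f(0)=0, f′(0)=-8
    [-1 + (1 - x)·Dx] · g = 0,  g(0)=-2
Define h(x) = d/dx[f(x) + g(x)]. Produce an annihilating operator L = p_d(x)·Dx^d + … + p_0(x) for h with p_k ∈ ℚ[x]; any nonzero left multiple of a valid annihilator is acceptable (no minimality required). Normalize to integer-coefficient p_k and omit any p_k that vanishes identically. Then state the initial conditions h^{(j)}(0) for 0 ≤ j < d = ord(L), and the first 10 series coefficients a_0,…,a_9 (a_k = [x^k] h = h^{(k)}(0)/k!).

f: a_k = 0, -8, 0, 128/3, 0, -2048/5, 0, 32768/7, 0, -524288/9, …
g: a_k = -2, -2, -2, -2, -2, -2, -2, -2, -2, -2, …
Weyl lclm of L_f,L_g ⇒ L₀ (ord ≤ 3).
Derive L from L₀ (diff closure).
L = (32 - 128·x - 1536·x^2) + (-19 + 32·x + 656·x^2 - 1536·x^3)·Dx + (1 + 15·x + 240·x^3 - 256·x^4)·Dx^2  (order 2).
h: a_k = -10, -4, 122, -8, -2058, -12, 32754, -16, -524306, -20, …
ICs: h(0) = -10, h′(0) = -4.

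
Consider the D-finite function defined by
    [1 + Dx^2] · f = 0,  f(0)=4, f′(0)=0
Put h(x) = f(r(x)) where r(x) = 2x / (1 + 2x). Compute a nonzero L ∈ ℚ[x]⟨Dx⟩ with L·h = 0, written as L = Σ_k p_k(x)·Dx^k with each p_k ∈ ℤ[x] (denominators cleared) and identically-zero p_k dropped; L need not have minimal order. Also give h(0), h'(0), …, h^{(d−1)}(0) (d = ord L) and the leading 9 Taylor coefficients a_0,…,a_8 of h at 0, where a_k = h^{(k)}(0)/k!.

f: a_k = 4, 0, -2, 0, 1/6, 0, -1/180, 0, 1/10080, …
Change of var in L_f (x↦r) gives L₀.
L = 4 + (4 + 24·x + 48·x^2 + 32·x^3)·Dx + (1 + 8·x + 24·x^2 + 32·x^3 + 16·x^4)·Dx^2  (order 2).
h: a_k = 4, 0, -8, 32, -280/3, 704/3, -24016/45, 5568/5, -133592/63, …
ICs: h(0) = 4, h′(0) = 0.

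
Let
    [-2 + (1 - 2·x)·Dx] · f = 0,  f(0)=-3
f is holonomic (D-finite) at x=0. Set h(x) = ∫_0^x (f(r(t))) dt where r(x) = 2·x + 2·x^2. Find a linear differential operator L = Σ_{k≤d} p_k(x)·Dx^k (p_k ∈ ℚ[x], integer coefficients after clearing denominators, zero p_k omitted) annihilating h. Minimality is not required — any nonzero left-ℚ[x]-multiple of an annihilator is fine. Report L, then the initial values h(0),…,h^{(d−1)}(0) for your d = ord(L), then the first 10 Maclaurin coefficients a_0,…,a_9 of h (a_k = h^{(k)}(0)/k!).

f: a_k = -3, -6, -12, -24, -48, -96, -192, -384, -768, -1536, …
L₀ from L_f via x↦r, Dx↦r'^{-1}Dx.
h=∫h₀ ⇒ L = L₀·Dx.
L = (4 + 8·x)·Dx + (-1 + 4·x + 4·x^2)·Dx^2  (order 2).
h: a_k = 0, -3, -6, -20, -72, -1392/5, -1120, -32448/7, -19584, -252160/3, …
ICs: h(0) = 0, h′(0) = -3.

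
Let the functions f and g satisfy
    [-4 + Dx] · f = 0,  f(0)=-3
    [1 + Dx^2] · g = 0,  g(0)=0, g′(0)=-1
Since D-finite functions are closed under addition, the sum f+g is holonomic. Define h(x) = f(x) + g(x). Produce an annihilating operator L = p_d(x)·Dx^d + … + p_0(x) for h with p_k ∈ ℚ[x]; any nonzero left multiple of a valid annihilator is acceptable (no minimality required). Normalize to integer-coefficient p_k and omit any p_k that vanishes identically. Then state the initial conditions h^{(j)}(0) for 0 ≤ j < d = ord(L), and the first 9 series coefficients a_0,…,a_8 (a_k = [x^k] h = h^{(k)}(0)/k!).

L = -4 + Dx - 4·Dx^2 + Dx^3  (order 3).
h: a_k = -3, -13, -24, -191/6, -32, -3073/120, -256/15, -49151/5040, -512/105, …
ICs: h(0) = -3, h′(0) = -13, h′′(0) = -48.

f: a_k = -3, -12, -24, -32, -32, -128/5, -256/15, -1024/105, -512/105, …
g: a_k = 0, -1, 0, 1/6, 0, -1/120, 0, 1/5040, 0, …
L₀ := lclm(L_f,L_g); ord L₀ ≤ 1+2.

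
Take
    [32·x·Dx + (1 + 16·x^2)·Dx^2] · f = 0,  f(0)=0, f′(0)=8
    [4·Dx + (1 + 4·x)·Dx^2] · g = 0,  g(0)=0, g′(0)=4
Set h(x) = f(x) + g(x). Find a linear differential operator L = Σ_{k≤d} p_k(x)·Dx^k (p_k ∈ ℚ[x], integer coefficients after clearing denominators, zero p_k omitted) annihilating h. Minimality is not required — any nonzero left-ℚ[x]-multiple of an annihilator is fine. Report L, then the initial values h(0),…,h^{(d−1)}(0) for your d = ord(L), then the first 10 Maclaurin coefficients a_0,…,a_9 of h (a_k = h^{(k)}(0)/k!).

L = (-32 - 384·x + 1536·x^2 + 2048·x^3)·Dx + (-16 - 64·x + 3072·x^3 + 4096·x^4)·Dx^2 + (-1 + 4·x + 32·x^2 + 128·x^3 + 768·x^4 + 1024·x^5)·Dx^3  (order 3).
h: a_k = 0, 12, -8, -64/3, -64, 3072/5, -2048/3, -16384/7, -8192, 262144/3, …
ICs: h(0) = 0, h′(0) = 12, h′′(0) = -16.

f: a_k = 0, 8, 0, -128/3, 0, 2048/5, 0, -32768/7, 0, 524288/9, …
g: a_k = 0, 4, -8, 64/3, -64, 1024/5, -2048/3, 16384/7, -8192, 262144/9, …
h₀=f+g: left-lcm gives L₀, ord ≤ 4.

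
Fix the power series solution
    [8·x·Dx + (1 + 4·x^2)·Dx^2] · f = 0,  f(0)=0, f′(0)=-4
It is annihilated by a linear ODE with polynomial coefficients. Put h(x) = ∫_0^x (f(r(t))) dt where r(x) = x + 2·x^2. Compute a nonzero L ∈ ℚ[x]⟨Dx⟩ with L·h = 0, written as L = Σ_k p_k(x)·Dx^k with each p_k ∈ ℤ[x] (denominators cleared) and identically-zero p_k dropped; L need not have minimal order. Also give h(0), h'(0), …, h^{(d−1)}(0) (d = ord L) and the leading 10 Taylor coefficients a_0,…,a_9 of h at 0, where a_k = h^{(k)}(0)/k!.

f: a_k = 0, -4, 0, 16/3, 0, -64/5, 0, 256/7, 0, -1024/9, …
L₀ from L_f via x↦r, Dx↦r'^{-1}Dx.
h=∫₀ˣh₀: take L = L₀·Dx.
L = (-4 + 8·x + 64·x^2 + 192·x^3 + 192·x^4)·Dx^2 + (1 + 4·x + 4·x^2 + 32·x^3 + 80·x^4 + 64·x^5)·Dx^3  (order 3).
h: a_k = 0, 0, -2, -8/3, 4/3, 32/5, 128/15, -256/21, -416/7, -512/9, …
ICs: h(0) = 0, h′(0) = 0, h′′(0) = -4.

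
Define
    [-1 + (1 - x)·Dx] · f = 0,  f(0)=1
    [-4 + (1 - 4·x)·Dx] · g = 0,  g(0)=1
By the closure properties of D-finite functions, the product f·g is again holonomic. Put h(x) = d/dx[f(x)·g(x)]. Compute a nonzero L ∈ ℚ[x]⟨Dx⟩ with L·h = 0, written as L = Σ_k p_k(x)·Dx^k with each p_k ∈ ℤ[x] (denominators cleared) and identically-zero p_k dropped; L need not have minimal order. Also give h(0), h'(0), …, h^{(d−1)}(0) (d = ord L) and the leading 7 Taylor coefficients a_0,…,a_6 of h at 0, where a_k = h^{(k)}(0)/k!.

L = (42 - 120·x + 96·x^2) + (-5 + 33·x - 60·x^2 + 32·x^3)·Dx  (order 1).
h: a_k = 5, 42, 255, 1364, 6825, 32766, 152915, …
ICs: h(0) = 5.

f: a_k = 1, 1, 1, 1, 1, 1, 1, …
g: a_k = 1, 4, 16, 64, 256, 1024, 4096, …
Product ⇒ symmetric product L₀, ord ≤ 1.
h=h₀': d/dx-closure on L₀ ⇒ L.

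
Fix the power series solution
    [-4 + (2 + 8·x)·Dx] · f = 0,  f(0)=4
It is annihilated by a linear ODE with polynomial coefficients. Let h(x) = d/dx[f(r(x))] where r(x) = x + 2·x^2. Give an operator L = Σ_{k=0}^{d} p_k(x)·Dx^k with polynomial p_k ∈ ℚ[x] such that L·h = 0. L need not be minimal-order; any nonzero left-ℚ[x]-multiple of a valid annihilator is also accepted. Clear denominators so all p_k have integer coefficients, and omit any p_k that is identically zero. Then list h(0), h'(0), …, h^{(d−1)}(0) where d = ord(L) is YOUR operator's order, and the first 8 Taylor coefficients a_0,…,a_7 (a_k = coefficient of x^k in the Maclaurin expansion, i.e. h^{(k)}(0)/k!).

f: a_k = 4, 8, -8, 16, -40, 112, -336, 1056, …
Change of var in L_f (x↦r) gives L₀.
Derive L from L₀ (diff closure).
L = 2 + (-1 - 8·x - 24·x^2 - 32·x^3)·Dx  (order 1).
h: a_k = 8, 16, -48, 96, -80, -288, 1568, -3904, …
ICs: h(0) = 8.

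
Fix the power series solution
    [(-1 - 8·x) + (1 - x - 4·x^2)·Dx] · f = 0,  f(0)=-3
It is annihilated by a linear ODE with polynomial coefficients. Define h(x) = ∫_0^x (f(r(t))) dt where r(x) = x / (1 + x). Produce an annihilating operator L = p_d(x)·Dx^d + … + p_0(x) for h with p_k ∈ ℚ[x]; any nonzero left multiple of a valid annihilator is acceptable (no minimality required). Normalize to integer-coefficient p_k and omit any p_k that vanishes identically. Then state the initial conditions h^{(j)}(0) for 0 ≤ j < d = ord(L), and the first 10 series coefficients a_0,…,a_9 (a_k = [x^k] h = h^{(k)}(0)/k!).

L = (1 + 9·x)·Dx + (-1 - 2·x + 3·x^2 + 4·x^3)·Dx^2  (order 2).
h: a_k = 0, -3, -3/2, -4, 0, -48/5, 8, -240/7, 54, -464/3, …
ICs: h(0) = 0, h′(0) = -3.

f: a_k = -3, -3, -15, -27, -87, -195, -543, -1323, -3495, -8787, …
L₀ from L_f via x↦r, Dx↦r'^{-1}Dx.
∫: right-multiply L₀ by Dx.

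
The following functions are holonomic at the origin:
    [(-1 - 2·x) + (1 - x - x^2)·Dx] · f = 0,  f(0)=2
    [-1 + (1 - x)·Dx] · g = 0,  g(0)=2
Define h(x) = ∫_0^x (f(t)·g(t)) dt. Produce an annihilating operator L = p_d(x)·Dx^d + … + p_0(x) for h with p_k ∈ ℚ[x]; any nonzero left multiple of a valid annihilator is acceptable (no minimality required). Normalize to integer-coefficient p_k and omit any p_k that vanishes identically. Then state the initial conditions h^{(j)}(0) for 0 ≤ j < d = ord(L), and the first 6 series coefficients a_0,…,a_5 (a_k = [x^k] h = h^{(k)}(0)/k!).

L = (-2 + 3·x^2)·Dx + (1 - 2·x + x^3)·Dx^2  (order 2).
h: a_k = 0, 4, 4, 16/3, 7, 48/5, …
ICs: h(0) = 0, h′(0) = 4.

f: a_k = 2, 2, 4, 6, 10, 16, …
g: a_k = 2, 2, 2, 2, 2, 2, …
Sym-product of L_f,L_g gives L₀ (≤ ord 1).
Integrate: L := L₀·Dx.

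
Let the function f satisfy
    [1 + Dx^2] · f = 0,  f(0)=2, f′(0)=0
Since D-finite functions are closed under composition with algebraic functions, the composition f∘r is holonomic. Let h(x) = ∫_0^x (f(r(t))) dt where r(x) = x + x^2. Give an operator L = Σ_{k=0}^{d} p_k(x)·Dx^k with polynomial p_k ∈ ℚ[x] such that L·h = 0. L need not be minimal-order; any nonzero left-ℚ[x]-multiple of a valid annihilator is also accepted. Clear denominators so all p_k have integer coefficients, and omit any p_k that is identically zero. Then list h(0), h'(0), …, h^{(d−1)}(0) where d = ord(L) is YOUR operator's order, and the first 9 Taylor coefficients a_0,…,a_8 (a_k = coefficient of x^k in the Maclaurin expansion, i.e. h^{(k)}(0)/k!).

f: a_k = 2, 0, -1, 0, 1/12, 0, -1/360, 0, 1/20160, …
L₀ from L_f via x↦r, Dx↦r'^{-1}Dx.
h=∫₀ˣh₀: take L = L₀·Dx.
L = (1 + 6·x + 12·x^2 + 8·x^3)·Dx - 2·Dx^2 + (1 + 2·x)·Dx^3  (order 3).
h: a_k = 0, 2, 0, -1/3, -1/2, -11/60, 1/18, 179/2520, 19/480, …
ICs: h(0) = 0, h′(0) = 2, h′′(0) = 0.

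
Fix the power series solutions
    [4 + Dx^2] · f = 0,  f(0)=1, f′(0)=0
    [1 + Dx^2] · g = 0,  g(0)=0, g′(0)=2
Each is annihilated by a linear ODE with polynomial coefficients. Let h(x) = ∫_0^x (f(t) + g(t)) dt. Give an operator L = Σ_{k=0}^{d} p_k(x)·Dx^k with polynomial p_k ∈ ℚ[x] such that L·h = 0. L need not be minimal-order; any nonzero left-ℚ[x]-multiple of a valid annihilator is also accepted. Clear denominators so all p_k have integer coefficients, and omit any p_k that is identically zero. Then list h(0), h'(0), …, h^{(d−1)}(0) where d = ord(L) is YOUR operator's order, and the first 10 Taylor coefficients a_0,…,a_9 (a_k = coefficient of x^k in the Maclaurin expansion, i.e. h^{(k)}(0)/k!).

L = 4·Dx + 5·Dx^3 + Dx^5  (order 5).
h: a_k = 0, 1, 1, -2/3, -1/12, 2/15, 1/360, -4/315, -1/20160, 2/2835, …
ICs: h(0) = 0, h′(0) = 1, h′′(0) = 2, h′′′(0) = -4, h′′′′(0) = -2.

f: a_k = 1, 0, -2, 0, 2/3, 0, -4/45, 0, 2/315, 0, …
g: a_k = 0, 2, 0, -1/3, 0, 1/60, 0, -1/2520, 0, 1/181440, …
f+g: L₀ = lclm(L_f,L_g), ord ≤ 2+2.
∫: right-multiply L₀ by Dx.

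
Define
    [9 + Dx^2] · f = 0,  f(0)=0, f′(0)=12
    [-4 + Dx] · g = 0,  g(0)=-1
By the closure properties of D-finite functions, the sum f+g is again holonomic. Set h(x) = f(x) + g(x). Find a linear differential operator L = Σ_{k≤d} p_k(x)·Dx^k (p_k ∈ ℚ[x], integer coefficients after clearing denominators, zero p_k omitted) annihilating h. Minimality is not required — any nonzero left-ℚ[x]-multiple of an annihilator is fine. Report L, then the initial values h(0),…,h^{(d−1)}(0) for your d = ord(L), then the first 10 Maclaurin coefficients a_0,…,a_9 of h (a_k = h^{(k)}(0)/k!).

L = -36 + 9·Dx - 4·Dx^2 + Dx^3  (order 3).
h: a_k = -1, 8, -8, -86/3, -32/3, -13/30, -256/45, -6283/1260, -512/315, -45853/90720, …
ICs: h(0) = -1, h′(0) = 8, h′′(0) = -16.

f: a_k = 0, 12, 0, -18, 0, 81/10, 0, -243/140, 0, 243/1120, …
g: a_k = -1, -4, -8, -32/3, -32/3, -128/15, -256/45, -1024/315, -512/315, -2048/2835, …
Sum ⇒ L₀ = lclm(L_f,L_g) in ℚ(x)⟨Dx⟩.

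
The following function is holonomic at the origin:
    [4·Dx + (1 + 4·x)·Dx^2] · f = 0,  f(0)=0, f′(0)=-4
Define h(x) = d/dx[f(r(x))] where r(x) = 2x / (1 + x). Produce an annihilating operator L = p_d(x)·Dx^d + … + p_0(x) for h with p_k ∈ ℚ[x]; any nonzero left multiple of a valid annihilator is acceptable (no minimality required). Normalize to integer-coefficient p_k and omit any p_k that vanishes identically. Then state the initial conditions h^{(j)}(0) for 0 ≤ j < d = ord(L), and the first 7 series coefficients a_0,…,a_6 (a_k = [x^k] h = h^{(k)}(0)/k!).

f: a_k = 0, -4, 8, -64/3, 64, -1024/5, 2048/3, …
h₀=f(r): pull back L_f along r ⇒ L₀.
Derive L from L₀ (diff closure).
L = (10 + 18·x) + (1 + 10·x + 9·x^2)·Dx  (order 1).
h: a_k = -8, 80, -728, 6560, -59048, 531440, -4782968, …
ICs: h(0) = -8.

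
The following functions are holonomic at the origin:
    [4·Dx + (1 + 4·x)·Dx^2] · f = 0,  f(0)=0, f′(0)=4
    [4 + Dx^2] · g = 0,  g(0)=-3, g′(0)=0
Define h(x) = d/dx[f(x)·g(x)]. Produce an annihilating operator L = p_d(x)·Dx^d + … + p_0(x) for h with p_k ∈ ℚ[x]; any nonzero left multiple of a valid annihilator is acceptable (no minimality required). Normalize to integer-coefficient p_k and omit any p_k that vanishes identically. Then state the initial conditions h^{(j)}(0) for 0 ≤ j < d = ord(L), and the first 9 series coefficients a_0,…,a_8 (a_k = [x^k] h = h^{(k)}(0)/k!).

L = (-832 - 992·x - 5568·x^2 - 12288·x^3 - 2048·x^4 + 24576·x^5 + 16384·x^6) + (-264 - 1568·x - 2560·x^2 + 10240·x^4 + 8192·x^5)·Dx + (-220 - 368·x - 1760·x^2 - 3072·x^3 + 2048·x^4 + 12288·x^5 + 8192·x^6)·Dx^2 + (-66 - 392·x - 640·x^2 + 2560·x^4 + 2048·x^5)·Dx^3 + (-3 - 30·x - 92·x^2 + 640·x^4 + 1536·x^5 + 1024·x^6)·Dx^4  (order 4).
h: a_k = -12, 48, -120, 576, -2472, 10080, -204208/5, 2472704/15, -23228696/35, …
ICs: h(0) = -12, h′(0) = 48, h′′(0) = -240, h′′′(0) = 3456.

f: a_k = 0, 4, -8, 64/3, -64, 1024/5, -2048/3, 16384/7, -8192, …
g: a_k = -3, 0, 6, 0, -2, 0, 4/15, 0, -2/105, …
L₀ := L_f ⊗_s L_g (sym. prod.), ord ≤ 4.
h₀' ⇒ L via d/dx closure of L₀.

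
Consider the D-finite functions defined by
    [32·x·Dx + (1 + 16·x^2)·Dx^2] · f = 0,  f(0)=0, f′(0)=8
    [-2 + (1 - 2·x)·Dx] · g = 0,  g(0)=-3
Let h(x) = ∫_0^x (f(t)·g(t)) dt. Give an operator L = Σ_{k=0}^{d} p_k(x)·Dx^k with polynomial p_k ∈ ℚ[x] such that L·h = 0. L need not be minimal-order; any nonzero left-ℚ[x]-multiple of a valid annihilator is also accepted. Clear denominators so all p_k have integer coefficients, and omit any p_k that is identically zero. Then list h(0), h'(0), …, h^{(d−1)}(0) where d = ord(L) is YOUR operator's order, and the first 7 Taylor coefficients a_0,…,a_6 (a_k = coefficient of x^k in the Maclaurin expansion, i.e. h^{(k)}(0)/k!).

f: a_k = 0, 8, 0, -128/3, 0, 2048/5, 0, …
g: a_k = -3, -6, -12, -24, -48, -96, -192, …
L₀ := L_f ⊗_s L_g (sym. prod.), ord ≤ 2.
h=∫h₀ ⇒ L = L₀·Dx.
L = 64·x·Dx + (4 - 32·x + 128·x^2)·Dx^2 + (-1 + 2·x - 16·x^2 + 32·x^3)·Dx^3  (order 3).
h: a_k = 0, 0, -12, -16, 8, 64/5, -2752/15, …
ICs: h(0) = 0, h′(0) = 0, h′′(0) = -24.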